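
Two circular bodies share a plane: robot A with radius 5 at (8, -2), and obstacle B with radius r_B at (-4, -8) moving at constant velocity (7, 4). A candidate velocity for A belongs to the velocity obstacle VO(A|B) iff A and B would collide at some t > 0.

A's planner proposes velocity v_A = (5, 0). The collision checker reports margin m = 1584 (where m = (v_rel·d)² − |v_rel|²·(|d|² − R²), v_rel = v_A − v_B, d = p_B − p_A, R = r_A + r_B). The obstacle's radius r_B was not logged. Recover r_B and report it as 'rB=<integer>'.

m = 1584
d = (-12, -6);  v_rel = (-2, -4),  |v_rel|² = 20
v_rel×d = (-2)·(-6) − (-4)·(-12) = -36
since m = R²·20 − (-36)²:  R² = (1296 + 1584) / 20 = 144
R = √144 = 12  ⇒  r_B = 12 − 5 = 7

rB=7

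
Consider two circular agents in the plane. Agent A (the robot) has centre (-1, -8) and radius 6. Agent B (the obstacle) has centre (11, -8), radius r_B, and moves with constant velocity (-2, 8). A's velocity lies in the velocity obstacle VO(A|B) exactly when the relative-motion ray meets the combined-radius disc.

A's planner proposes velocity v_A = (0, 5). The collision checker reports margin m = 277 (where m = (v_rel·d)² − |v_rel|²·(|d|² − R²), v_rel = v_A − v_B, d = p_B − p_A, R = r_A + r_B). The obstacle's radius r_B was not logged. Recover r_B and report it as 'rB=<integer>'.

m = 277
d = (12, 0);  v_rel = (2, -3),  |v_rel|² = 13
v_rel×d = (2)·(0) − (-3)·(12) = 36
since m = R²·13 − 36²:  R² = (1296 + 277) / 13 = 121
R = √121 = 11  ⇒  r_B = 11 − 6 = 5

rB=5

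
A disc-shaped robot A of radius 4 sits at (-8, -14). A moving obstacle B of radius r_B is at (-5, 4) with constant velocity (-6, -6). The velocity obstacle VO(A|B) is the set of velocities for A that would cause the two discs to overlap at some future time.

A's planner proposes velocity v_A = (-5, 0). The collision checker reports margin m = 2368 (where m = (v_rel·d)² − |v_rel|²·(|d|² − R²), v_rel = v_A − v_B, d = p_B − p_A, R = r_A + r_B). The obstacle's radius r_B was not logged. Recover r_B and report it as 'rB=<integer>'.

m = 2368
d = (3, 18);  v_rel = (1, 6),  |v_rel|² = 37
v_rel×d = (1)·(18) − (6)·(3) = 0
since m = R²·37 − 0²:  R² = (0 + 2368) / 37 = 64
R = √64 = 8  ⇒  r_B = 8 − 4 = 4

rB=4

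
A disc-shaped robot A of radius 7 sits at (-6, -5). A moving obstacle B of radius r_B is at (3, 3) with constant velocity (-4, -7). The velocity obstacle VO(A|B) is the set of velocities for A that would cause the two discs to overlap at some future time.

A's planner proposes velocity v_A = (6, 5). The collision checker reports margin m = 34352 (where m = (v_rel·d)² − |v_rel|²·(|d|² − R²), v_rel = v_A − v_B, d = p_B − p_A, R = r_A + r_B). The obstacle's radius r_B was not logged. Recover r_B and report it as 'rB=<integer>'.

m = 34352
d = (9, 8);  v_rel = (10, 12),  |v_rel|² = 244
v_rel×d = (10)·(8) − (12)·(9) = -28
since m = R²·244 − (-28)²:  R² = (784 + 34352) / 244 = 144
R = √144 = 12  ⇒  r_B = 12 − 7 = 5

rB=5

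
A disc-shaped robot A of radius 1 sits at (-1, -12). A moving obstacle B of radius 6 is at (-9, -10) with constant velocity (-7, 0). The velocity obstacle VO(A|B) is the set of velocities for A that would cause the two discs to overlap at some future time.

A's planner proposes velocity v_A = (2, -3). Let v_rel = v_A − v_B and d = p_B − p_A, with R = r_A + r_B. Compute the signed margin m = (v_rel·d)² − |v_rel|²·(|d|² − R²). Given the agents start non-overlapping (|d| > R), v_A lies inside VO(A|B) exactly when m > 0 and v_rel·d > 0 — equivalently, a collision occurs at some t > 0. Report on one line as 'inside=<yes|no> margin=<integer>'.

d = (-8, 2),  |d|² = 68;  R = 1+6 = 7,  c = 68−7² = 19
v_rel = (9, -3),  |v_rel|² = 90;  v_rel·d = (9)·(-8) + (-3)·(2) = -78
90·t² + 156·t + 19 = 0  ⇒  m = (-78)² − 90·19 = 4374
m = 4374 > 0,  v_rel·d = -78 < 0  ⇒  outside

inside=no margin=4374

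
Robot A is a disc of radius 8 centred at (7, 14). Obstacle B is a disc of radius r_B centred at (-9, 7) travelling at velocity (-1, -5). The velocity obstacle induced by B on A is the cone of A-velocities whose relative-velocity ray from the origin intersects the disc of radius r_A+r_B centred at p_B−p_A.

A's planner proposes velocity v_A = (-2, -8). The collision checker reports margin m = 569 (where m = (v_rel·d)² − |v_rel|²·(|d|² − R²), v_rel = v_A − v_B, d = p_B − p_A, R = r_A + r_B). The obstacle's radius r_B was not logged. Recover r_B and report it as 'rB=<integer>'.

m = 569
d = (-16, -7);  v_rel = (-1, -3),  |v_rel|² = 10
v_rel×d = (-1)·(-7) − (-3)·(-16) = -41
since m = R²·10 − (-41)²:  R² = (1681 + 569) / 10 = 225
R = √225 = 15  ⇒  r_B = 15 − 8 = 7

rB=7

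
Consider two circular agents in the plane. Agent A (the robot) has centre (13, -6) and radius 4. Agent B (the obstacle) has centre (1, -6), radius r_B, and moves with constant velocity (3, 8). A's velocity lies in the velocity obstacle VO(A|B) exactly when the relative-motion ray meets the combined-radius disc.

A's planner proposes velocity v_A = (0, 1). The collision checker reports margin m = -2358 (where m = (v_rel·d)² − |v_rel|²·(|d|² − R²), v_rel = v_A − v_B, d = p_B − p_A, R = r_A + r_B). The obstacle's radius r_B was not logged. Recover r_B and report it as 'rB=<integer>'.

m = -2358
d = (-12, 0);  v_rel = (-3, -7),  |v_rel|² = 58
v_rel×d = (-3)·(0) − (-7)·(-12) = -84
since m = R²·58 − (-84)²:  R² = (7056 + -2358) / 58 = 81
R = √81 = 9  ⇒  r_B = 9 − 4 = 5

rB=5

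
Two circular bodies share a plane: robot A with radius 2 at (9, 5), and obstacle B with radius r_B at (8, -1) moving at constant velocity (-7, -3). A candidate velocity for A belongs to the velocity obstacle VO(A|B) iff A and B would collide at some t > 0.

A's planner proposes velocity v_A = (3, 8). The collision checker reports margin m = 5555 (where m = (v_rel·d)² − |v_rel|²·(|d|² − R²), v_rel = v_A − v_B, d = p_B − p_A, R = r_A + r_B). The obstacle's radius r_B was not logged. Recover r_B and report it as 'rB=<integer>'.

m = 5555
d = (-1, -6);  v_rel = (10, 11),  |v_rel|² = 221
v_rel×d = (10)·(-6) − (11)·(-1) = -49
since m = R²·221 − (-49)²:  R² = (2401 + 5555) / 221 = 36
R = √36 = 6  ⇒  r_B = 6 − 2 = 4

rB=4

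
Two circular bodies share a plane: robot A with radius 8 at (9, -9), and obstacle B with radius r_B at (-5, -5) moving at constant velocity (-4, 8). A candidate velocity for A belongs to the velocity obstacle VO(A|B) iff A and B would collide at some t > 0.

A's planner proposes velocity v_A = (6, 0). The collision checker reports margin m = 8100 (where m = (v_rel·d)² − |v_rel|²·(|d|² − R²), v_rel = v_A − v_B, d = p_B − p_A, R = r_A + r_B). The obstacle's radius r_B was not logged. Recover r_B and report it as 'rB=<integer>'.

m = 8100
d = (-14, 4);  v_rel = (10, -8),  |v_rel|² = 164
v_rel×d = (10)·(4) − (-8)·(-14) = -72
since m = R²·164 − (-72)²:  R² = (5184 + 8100) / 164 = 81
R = √81 = 9  ⇒  r_B = 9 − 8 = 1

rB=1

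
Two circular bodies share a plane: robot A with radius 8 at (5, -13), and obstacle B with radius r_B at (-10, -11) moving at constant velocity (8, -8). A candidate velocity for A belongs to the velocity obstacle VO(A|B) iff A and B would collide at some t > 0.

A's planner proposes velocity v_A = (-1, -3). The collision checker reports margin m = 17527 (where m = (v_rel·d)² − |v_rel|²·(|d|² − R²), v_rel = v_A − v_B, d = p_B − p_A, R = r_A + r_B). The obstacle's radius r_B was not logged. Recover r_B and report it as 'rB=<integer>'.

m = 17527
d = (-15, 2);  v_rel = (-9, 5),  |v_rel|² = 106
v_rel×d = (-9)·(2) − (5)·(-15) = 57
since m = R²·106 − 57²:  R² = (3249 + 17527) / 106 = 196
R = √196 = 14  ⇒  r_B = 14 − 8 = 6

rB=6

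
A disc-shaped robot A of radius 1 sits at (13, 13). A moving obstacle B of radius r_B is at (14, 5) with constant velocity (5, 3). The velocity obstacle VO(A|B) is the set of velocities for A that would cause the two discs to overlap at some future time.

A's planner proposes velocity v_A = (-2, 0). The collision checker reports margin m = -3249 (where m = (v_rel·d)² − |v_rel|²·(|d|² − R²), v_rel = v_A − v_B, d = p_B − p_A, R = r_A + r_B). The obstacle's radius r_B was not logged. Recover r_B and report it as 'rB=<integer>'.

m = -3249
d = (1, -8);  v_rel = (-7, -3),  |v_rel|² = 58
v_rel×d = (-7)·(-8) − (-3)·(1) = 59
since m = R²·58 − 59²:  R² = (3481 + -3249) / 58 = 4
R = √4 = 2  ⇒  r_B = 2 − 1 = 1

rB=1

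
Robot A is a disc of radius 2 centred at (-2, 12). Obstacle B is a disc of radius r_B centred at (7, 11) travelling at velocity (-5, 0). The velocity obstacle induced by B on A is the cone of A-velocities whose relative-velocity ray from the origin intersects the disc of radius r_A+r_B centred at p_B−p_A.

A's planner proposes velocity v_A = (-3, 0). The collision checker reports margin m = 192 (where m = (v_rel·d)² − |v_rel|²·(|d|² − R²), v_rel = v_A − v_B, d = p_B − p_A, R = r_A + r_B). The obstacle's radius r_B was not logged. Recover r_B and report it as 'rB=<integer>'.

m = 192
d = (9, -1);  v_rel = (2, 0),  |v_rel|² = 4
v_rel×d = (2)·(-1) − (0)·(9) = -2
since m = R²·4 − (-2)²:  R² = (4 + 192) / 4 = 49
R = √49 = 7  ⇒  r_B = 7 − 2 = 5

rB=5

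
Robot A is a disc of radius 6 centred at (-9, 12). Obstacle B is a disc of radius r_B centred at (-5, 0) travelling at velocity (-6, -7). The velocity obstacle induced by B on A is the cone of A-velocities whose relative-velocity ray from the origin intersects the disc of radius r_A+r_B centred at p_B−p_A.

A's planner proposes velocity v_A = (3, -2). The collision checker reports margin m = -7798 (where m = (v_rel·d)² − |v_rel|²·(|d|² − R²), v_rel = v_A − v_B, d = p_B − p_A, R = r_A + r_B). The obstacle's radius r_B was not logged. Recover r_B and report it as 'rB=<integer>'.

m = -7798
d = (4, -12);  v_rel = (9, 5),  |v_rel|² = 106
v_rel×d = (9)·(-12) − (5)·(4) = -128
since m = R²·106 − (-128)²:  R² = (16384 + -7798) / 106 = 81
R = √81 = 9  ⇒  r_B = 9 − 6 = 3

rB=3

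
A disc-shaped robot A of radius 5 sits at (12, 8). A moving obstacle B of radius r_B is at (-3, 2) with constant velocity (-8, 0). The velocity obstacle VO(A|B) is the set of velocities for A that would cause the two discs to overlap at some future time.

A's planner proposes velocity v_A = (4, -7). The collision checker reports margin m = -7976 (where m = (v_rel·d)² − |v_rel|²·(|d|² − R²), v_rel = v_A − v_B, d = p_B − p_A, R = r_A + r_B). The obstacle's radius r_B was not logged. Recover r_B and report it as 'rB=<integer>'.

m = -7976
d = (-15, -6);  v_rel = (12, -7),  |v_rel|² = 193
v_rel×d = (12)·(-6) − (-7)·(-15) = -177
since m = R²·193 − (-177)²:  R² = (31329 + -7976) / 193 = 121
R = √121 = 11  ⇒  r_B = 11 − 5 = 6

rB=6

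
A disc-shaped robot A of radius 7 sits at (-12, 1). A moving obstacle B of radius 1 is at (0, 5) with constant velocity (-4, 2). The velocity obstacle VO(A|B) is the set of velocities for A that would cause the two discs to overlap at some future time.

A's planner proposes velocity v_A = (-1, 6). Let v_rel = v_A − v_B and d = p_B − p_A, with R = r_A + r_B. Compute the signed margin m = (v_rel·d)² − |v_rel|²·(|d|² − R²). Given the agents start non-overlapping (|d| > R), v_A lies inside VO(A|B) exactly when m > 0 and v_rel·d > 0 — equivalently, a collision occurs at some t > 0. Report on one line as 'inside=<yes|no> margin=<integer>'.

d = (12, 4),  |d|² = 160;  R = 7+1 = 8,  c = 160−8² = 96
v_rel = (3, 4),  |v_rel|² = 25;  v_rel·d = (3)·(12) + (4)·(4) = 52
25·t² − 104·t + 96 = 0  ⇒  m = 52² − 25·96 = 304
m = 304 > 0,  v_rel·d = 52 > 0  ⇒  inside

inside=yes margin=304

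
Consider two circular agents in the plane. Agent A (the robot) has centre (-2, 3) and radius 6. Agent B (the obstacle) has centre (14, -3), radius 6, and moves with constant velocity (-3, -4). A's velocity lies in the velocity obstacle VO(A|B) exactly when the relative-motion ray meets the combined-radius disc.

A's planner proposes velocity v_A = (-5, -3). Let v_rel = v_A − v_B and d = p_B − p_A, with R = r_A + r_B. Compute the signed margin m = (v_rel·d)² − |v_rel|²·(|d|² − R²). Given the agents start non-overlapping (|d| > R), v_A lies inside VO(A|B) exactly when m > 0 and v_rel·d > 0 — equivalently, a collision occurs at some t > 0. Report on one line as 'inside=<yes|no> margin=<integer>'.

d = (16, -6),  |d|² = 292;  R = 6+6 = 12,  c = 292−12² = 148
v_rel = (-2, 1),  |v_rel|² = 5;  v_rel·d = (-2)·(16) + (1)·(-6) = -38
5·t² + 76·t + 148 = 0  ⇒  m = (-38)² − 5·148 = 704
m = 704 > 0,  v_rel·d = -38 < 0  ⇒  outside

inside=no margin=704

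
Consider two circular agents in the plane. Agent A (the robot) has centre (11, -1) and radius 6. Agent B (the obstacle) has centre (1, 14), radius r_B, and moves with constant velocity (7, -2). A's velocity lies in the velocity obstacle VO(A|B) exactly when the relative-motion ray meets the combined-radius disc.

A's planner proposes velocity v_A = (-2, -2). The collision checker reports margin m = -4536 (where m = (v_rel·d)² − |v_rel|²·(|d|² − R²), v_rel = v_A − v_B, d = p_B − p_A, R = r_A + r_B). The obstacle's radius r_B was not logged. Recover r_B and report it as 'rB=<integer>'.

m = -4536
d = (-10, 15);  v_rel = (-9, 0),  |v_rel|² = 81
v_rel×d = (-9)·(15) − (0)·(-10) = -135
since m = R²·81 − (-135)²:  R² = (18225 + -4536) / 81 = 169
R = √169 = 13  ⇒  r_B = 13 − 6 = 7

rB=7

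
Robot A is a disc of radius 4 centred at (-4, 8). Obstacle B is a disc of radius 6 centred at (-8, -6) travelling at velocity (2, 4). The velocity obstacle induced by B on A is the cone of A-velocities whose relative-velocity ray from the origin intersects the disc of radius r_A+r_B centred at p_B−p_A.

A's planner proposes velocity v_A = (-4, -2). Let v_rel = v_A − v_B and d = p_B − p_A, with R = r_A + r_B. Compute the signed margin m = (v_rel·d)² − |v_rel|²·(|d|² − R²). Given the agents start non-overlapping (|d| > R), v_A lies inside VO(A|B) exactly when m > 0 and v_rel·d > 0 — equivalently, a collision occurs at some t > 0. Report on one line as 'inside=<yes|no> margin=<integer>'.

d = (-4, -14),  |d|² = 212;  R = 4+6 = 10,  c = 212−10² = 112
v_rel = (-6, -6),  |v_rel|² = 72;  v_rel·d = (-6)·(-4) + (-6)·(-14) = 108
72·t² − 216·t + 112 = 0  ⇒  m = 108² − 72·112 = 3600
m = 3600 > 0,  v_rel·d = 108 > 0  ⇒  inside

inside=yes margin=3600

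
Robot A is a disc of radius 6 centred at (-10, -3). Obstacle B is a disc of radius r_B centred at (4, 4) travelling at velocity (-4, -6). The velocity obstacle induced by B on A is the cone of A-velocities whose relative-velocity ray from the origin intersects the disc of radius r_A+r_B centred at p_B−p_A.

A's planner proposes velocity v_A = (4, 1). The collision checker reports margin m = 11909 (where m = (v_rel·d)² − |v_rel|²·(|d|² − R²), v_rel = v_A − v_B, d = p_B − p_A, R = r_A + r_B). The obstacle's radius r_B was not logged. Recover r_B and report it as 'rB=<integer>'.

m = 11909
d = (14, 7);  v_rel = (8, 7),  |v_rel|² = 113
v_rel×d = (8)·(7) − (7)·(14) = -42
since m = R²·113 − (-42)²:  R² = (1764 + 11909) / 113 = 121
R = √121 = 11  ⇒  r_B = 11 − 6 = 5

rB=5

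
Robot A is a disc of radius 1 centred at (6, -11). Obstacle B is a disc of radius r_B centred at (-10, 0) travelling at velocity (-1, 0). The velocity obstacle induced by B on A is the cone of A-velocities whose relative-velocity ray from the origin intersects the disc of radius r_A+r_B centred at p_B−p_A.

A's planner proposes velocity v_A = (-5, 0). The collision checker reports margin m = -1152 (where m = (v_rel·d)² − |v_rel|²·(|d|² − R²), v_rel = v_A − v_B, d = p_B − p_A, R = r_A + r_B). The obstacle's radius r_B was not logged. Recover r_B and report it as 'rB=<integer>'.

m = -1152
d = (-16, 11);  v_rel = (-4, 0),  |v_rel|² = 16
v_rel×d = (-4)·(11) − (0)·(-16) = -44
since m = R²·16 − (-44)²:  R² = (1936 + -1152) / 16 = 49
R = √49 = 7  ⇒  r_B = 7 − 1 = 6

rB=6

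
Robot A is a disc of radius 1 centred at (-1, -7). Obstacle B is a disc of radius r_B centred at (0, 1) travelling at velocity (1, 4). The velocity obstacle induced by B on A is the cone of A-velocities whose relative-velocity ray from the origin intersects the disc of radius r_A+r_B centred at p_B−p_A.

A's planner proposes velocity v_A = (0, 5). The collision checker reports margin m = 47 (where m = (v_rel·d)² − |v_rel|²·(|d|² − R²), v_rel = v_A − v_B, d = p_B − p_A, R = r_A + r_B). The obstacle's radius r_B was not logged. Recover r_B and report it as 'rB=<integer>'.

m = 47
d = (1, 8);  v_rel = (-1, 1),  |v_rel|² = 2
v_rel×d = (-1)·(8) − (1)·(1) = -9
since m = R²·2 − (-9)²:  R² = (81 + 47) / 2 = 64
R = √64 = 8  ⇒  r_B = 8 − 1 = 7

rB=7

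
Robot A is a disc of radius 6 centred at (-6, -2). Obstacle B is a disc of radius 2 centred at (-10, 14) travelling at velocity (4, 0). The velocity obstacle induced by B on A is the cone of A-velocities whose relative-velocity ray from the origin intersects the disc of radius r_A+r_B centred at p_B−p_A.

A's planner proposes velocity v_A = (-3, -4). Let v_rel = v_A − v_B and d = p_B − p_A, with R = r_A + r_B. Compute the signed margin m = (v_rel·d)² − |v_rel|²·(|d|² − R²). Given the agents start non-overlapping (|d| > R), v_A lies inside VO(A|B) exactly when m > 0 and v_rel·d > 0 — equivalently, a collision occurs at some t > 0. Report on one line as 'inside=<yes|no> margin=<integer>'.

d = (-4, 16),  |d|² = 272;  R = 6+2 = 8,  c = 272−8² = 208
v_rel = (-7, -4),  |v_rel|² = 65;  v_rel·d = (-7)·(-4) + (-4)·(16) = -36
65·t² + 72·t + 208 = 0  ⇒  m = (-36)² − 65·208 = -12224
m = -12224 < 0,  v_rel·d = -36 < 0  ⇒  outside

inside=no margin=-12224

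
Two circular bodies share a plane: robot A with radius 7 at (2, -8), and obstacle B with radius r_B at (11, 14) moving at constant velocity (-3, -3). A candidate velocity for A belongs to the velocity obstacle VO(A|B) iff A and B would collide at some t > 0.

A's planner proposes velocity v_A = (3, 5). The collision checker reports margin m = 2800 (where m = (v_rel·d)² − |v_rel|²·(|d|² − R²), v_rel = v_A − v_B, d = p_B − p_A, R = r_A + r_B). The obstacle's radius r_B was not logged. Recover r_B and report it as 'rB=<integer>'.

m = 2800
d = (9, 22);  v_rel = (6, 8),  |v_rel|² = 100
v_rel×d = (6)·(22) − (8)·(9) = 60
since m = R²·100 − 60²:  R² = (3600 + 2800) / 100 = 64
R = √64 = 8  ⇒  r_B = 8 − 7 = 1

rB=1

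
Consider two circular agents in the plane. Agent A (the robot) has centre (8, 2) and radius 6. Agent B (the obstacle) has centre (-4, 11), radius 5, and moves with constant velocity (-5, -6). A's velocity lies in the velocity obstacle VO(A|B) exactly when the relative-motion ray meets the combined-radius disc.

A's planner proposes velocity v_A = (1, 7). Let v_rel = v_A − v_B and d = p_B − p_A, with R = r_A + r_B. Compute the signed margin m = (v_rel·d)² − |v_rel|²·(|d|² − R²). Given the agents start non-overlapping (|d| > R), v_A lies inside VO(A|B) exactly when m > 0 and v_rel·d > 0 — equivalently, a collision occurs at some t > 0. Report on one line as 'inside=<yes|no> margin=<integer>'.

d = (-12, 9),  |d|² = 225;  R = 6+5 = 11,  c = 225−11² = 104
v_rel = (6, 13),  |v_rel|² = 205;  v_rel·d = (6)·(-12) + (13)·(9) = 45
205·t² − 90·t + 104 = 0  ⇒  m = 45² − 205·104 = -19295
m = -19295 < 0,  v_rel·d = 45 > 0  ⇒  outside

inside=no margin=-19295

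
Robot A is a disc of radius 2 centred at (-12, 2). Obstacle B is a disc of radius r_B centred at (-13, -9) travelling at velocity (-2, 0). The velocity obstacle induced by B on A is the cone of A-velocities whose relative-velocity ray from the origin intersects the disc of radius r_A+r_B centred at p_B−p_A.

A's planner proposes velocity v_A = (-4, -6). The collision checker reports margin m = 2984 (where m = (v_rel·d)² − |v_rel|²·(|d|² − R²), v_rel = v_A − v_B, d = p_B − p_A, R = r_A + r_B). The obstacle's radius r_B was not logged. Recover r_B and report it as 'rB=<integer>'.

m = 2984
d = (-1, -11);  v_rel = (-2, -6),  |v_rel|² = 40
v_rel×d = (-2)·(-11) − (-6)·(-1) = 16
since m = R²·40 − 16²:  R² = (256 + 2984) / 40 = 81
R = √81 = 9  ⇒  r_B = 9 − 2 = 7

rB=7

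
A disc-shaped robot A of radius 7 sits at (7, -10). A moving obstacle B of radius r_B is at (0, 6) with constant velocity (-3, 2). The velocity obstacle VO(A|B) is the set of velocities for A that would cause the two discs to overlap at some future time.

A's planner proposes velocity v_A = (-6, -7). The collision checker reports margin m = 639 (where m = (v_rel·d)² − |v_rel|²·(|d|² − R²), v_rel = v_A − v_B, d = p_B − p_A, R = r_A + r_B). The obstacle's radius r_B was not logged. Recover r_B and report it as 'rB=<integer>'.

m = 639
d = (-7, 16);  v_rel = (-3, -9),  |v_rel|² = 90
v_rel×d = (-3)·(16) − (-9)·(-7) = -111
since m = R²·90 − (-111)²:  R² = (12321 + 639) / 90 = 144
R = √144 = 12  ⇒  r_B = 12 − 7 = 5

rB=5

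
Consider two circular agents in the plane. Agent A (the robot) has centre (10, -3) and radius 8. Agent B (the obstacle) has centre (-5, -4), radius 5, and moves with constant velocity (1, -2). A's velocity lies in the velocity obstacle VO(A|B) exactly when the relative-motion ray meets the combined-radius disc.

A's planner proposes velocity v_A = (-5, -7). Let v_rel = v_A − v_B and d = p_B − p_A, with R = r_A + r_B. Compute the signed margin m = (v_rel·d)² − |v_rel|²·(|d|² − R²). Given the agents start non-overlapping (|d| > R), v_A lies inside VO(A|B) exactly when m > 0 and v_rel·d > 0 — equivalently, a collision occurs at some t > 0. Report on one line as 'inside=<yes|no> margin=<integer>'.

d = (-15, -1),  |d|² = 226;  R = 8+5 = 13,  c = 226−13² = 57
v_rel = (-6, -5),  |v_rel|² = 61;  v_rel·d = (-6)·(-15) + (-5)·(-1) = 95
61·t² − 190·t + 57 = 0  ⇒  m = 95² − 61·57 = 5548
m = 5548 > 0,  v_rel·d = 95 > 0  ⇒  inside

inside=yes margin=5548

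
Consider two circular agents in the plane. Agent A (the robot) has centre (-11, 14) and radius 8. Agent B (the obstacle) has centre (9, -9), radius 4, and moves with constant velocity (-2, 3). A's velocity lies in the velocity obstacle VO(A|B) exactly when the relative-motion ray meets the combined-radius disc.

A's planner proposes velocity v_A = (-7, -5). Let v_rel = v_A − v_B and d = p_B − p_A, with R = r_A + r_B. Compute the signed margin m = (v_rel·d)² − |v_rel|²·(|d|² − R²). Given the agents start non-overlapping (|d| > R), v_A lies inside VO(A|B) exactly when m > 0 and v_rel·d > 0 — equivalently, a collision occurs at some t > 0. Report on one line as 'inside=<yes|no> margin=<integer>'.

d = (20, -23),  |d|² = 929;  R = 8+4 = 12,  c = 929−12² = 785
v_rel = (-5, -8),  |v_rel|² = 89;  v_rel·d = (-5)·(20) + (-8)·(-23) = 84
89·t² − 168·t + 785 = 0  ⇒  m = 84² − 89·785 = -62809
m = -62809 < 0,  v_rel·d = 84 > 0  ⇒  outside

inside=no margin=-62809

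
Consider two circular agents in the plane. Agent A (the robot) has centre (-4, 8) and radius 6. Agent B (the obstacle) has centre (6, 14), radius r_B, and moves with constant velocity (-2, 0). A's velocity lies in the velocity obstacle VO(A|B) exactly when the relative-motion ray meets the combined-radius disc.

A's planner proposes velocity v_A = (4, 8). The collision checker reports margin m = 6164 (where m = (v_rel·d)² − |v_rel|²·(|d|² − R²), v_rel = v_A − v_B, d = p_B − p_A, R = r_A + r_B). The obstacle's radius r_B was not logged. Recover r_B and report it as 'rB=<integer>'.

m = 6164
d = (10, 6);  v_rel = (6, 8),  |v_rel|² = 100
v_rel×d = (6)·(6) − (8)·(10) = -44
since m = R²·100 − (-44)²:  R² = (1936 + 6164) / 100 = 81
R = √81 = 9  ⇒  r_B = 9 − 6 = 3

rB=3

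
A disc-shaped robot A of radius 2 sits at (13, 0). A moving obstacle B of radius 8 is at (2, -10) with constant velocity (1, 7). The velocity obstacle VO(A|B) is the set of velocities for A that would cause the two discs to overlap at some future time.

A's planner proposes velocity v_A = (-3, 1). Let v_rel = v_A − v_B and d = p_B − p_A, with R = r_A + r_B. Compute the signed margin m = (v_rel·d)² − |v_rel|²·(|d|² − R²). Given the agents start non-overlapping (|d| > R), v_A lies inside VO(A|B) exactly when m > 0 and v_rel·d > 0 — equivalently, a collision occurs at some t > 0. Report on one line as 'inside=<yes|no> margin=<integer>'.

d = (-11, -10),  |d|² = 221;  R = 2+8 = 10,  c = 221−10² = 121
v_rel = (-4, -6),  |v_rel|² = 52;  v_rel·d = (-4)·(-11) + (-6)·(-10) = 104
52·t² − 208·t + 121 = 0  ⇒  m = 104² − 52·121 = 4524
m = 4524 > 0,  v_rel·d = 104 > 0  ⇒  inside

inside=yes margin=4524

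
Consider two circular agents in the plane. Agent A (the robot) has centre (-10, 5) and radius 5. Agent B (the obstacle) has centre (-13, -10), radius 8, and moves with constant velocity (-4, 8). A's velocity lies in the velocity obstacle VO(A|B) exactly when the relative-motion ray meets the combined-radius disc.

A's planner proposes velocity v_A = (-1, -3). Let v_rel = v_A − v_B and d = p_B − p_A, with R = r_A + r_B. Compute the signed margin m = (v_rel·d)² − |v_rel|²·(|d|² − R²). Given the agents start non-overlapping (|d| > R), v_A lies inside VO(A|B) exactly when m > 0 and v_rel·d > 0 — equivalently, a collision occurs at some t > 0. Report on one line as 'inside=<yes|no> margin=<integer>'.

d = (-3, -15),  |d|² = 234;  R = 5+8 = 13,  c = 234−13² = 65
v_rel = (3, -11),  |v_rel|² = 130;  v_rel·d = (3)·(-3) + (-11)·(-15) = 156
130·t² − 312·t + 65 = 0  ⇒  m = 156² − 130·65 = 15886
m = 15886 > 0,  v_rel·d = 156 > 0  ⇒  inside

inside=yes margin=15886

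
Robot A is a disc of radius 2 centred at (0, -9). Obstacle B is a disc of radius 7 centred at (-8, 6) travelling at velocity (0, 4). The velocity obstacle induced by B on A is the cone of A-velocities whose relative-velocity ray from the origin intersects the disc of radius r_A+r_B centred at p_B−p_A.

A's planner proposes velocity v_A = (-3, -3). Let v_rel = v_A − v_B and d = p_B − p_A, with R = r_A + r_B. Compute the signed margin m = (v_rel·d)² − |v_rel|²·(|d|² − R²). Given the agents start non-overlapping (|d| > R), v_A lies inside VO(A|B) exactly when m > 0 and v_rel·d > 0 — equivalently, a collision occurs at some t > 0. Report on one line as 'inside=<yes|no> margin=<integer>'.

d = (-8, 15),  |d|² = 289;  R = 2+7 = 9,  c = 289−9² = 208
v_rel = (-3, -7),  |v_rel|² = 58;  v_rel·d = (-3)·(-8) + (-7)·(15) = -81
58·t² + 162·t + 208 = 0  ⇒  m = (-81)² − 58·208 = -5503
m = -5503 < 0,  v_rel·d = -81 < 0  ⇒  outside

inside=no margin=-5503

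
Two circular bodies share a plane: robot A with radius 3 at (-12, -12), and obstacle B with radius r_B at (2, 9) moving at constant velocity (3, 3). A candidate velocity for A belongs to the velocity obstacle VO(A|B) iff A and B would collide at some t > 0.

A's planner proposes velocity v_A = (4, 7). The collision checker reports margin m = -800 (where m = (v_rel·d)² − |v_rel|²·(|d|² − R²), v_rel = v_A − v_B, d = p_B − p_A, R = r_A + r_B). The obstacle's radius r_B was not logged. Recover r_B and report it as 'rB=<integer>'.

m = -800
d = (14, 21);  v_rel = (1, 4),  |v_rel|² = 17
v_rel×d = (1)·(21) − (4)·(14) = -35
since m = R²·17 − (-35)²:  R² = (1225 + -800) / 17 = 25
R = √25 = 5  ⇒  r_B = 5 − 3 = 2

rB=2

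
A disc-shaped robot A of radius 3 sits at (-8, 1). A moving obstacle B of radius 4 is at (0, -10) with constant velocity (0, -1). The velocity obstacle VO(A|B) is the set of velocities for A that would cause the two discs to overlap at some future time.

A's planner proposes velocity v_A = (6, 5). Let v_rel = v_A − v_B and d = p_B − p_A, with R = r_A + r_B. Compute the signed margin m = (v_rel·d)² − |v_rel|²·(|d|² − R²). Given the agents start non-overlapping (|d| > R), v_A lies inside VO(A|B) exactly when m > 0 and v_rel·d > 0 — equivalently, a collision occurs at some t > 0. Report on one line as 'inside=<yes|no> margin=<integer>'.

d = (8, -11),  |d|² = 185;  R = 3+4 = 7,  c = 185−7² = 136
v_rel = (6, 6),  |v_rel|² = 72;  v_rel·d = (6)·(8) + (6)·(-11) = -18
72·t² + 36·t + 136 = 0  ⇒  m = (-18)² − 72·136 = -9468
m = -9468 < 0,  v_rel·d = -18 < 0  ⇒  outside

inside=no margin=-9468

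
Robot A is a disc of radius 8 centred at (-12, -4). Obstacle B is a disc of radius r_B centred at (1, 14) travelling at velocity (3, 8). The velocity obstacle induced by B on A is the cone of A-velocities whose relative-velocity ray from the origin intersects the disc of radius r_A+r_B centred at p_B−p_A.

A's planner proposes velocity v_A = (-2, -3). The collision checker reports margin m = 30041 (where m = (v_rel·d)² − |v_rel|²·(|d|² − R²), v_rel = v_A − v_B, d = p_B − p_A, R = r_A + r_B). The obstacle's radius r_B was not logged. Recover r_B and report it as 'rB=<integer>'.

m = 30041
d = (13, 18);  v_rel = (-5, -11),  |v_rel|² = 146
v_rel×d = (-5)·(18) − (-11)·(13) = 53
since m = R²·146 − 53²:  R² = (2809 + 30041) / 146 = 225
R = √225 = 15  ⇒  r_B = 15 − 8 = 7

rB=7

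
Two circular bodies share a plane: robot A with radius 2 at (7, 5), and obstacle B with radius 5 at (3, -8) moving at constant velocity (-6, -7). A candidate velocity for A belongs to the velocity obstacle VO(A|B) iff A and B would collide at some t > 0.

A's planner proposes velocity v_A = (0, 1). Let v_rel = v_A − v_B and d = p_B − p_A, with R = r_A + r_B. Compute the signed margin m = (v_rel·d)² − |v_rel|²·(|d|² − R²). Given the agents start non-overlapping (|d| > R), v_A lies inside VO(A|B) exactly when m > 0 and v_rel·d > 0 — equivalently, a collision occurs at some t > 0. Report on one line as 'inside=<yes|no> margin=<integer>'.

d = (-4, -13),  |d|² = 185;  R = 2+5 = 7,  c = 185−7² = 136
v_rel = (6, 8),  |v_rel|² = 100;  v_rel·d = (6)·(-4) + (8)·(-13) = -128
100·t² + 256·t + 136 = 0  ⇒  m = (-128)² − 100·136 = 2784
m = 2784 > 0,  v_rel·d = -128 < 0  ⇒  outside

inside=no margin=2784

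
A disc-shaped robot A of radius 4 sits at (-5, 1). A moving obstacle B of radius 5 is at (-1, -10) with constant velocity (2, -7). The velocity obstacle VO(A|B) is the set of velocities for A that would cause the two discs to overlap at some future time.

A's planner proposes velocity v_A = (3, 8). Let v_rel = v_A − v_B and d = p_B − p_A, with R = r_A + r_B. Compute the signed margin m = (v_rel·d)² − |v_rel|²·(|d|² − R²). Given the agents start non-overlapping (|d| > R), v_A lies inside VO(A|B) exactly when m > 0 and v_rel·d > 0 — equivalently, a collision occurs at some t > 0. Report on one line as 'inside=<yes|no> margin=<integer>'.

d = (4, -11),  |d|² = 137;  R = 4+5 = 9,  c = 137−9² = 56
v_rel = (1, 15),  |v_rel|² = 226;  v_rel·d = (1)·(4) + (15)·(-11) = -161
226·t² + 322·t + 56 = 0  ⇒  m = (-161)² − 226·56 = 13265
m = 13265 > 0,  v_rel·d = -161 < 0  ⇒  outside

inside=no margin=13265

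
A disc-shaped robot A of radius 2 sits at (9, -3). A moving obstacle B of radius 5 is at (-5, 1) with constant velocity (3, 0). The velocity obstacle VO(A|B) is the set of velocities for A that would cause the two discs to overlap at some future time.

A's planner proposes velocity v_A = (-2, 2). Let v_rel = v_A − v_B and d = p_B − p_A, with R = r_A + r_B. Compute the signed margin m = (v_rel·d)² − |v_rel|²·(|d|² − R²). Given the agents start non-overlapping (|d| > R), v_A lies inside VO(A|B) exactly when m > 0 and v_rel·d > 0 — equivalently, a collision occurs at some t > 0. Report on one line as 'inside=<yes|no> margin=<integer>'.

d = (-14, 4),  |d|² = 212;  R = 2+5 = 7,  c = 212−7² = 163
v_rel = (-5, 2),  |v_rel|² = 29;  v_rel·d = (-5)·(-14) + (2)·(4) = 78
29·t² − 156·t + 163 = 0  ⇒  m = 78² − 29·163 = 1357
m = 1357 > 0,  v_rel·d = 78 > 0  ⇒  inside

inside=yes margin=1357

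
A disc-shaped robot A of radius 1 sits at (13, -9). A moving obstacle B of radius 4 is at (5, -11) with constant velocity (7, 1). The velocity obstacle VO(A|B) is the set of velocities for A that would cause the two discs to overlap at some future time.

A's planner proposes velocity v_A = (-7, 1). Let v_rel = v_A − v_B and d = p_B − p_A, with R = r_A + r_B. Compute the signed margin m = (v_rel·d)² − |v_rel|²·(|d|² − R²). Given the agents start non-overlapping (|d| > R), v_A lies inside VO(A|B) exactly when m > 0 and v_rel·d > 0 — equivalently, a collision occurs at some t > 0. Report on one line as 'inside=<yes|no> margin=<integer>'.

d = (-8, -2),  |d|² = 68;  R = 1+4 = 5,  c = 68−5² = 43
v_rel = (-14, 0),  |v_rel|² = 196;  v_rel·d = (-14)·(-8) + (0)·(-2) = 112
196·t² − 224·t + 43 = 0  ⇒  m = 112² − 196·43 = 4116
m = 4116 > 0,  v_rel·d = 112 > 0  ⇒  inside

inside=yes margin=4116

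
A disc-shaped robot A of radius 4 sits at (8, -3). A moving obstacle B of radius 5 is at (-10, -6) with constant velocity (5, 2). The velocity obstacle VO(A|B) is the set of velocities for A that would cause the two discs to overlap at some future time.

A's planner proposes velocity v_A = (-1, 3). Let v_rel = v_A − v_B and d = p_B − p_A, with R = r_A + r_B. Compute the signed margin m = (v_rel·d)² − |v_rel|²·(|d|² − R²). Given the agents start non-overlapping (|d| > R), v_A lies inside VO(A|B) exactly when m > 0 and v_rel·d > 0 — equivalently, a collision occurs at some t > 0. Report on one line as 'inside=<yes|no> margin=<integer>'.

d = (-18, -3),  |d|² = 333;  R = 4+5 = 9,  c = 333−9² = 252
v_rel = (-6, 1),  |v_rel|² = 37;  v_rel·d = (-6)·(-18) + (1)·(-3) = 105
37·t² − 210·t + 252 = 0  ⇒  m = 105² − 37·252 = 1701
m = 1701 > 0,  v_rel·d = 105 > 0  ⇒  inside

inside=yes margin=1701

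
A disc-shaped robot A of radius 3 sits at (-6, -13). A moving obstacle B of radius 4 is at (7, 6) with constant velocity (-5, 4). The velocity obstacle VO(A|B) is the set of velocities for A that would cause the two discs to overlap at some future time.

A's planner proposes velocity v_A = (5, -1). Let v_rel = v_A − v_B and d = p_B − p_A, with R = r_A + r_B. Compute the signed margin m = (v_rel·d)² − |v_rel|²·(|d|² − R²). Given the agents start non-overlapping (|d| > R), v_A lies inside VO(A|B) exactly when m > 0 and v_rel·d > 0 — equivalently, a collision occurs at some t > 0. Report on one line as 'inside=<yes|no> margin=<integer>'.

d = (13, 19),  |d|² = 530;  R = 3+4 = 7,  c = 530−7² = 481
v_rel = (10, -5),  |v_rel|² = 125;  v_rel·d = (10)·(13) + (-5)·(19) = 35
125·t² − 70·t + 481 = 0  ⇒  m = 35² − 125·481 = -58900
m = -58900 < 0,  v_rel·d = 35 > 0  ⇒  outside

inside=no margin=-58900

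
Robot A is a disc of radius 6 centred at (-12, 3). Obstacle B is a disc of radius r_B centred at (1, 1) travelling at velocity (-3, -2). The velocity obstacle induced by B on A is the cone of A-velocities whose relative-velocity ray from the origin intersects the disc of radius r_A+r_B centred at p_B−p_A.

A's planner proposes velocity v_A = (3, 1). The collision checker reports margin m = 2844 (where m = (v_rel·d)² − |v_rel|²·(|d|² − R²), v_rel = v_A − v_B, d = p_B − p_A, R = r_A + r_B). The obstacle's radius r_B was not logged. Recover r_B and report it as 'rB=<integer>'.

m = 2844
d = (13, -2);  v_rel = (6, 3),  |v_rel|² = 45
v_rel×d = (6)·(-2) − (3)·(13) = -51
since m = R²·45 − (-51)²:  R² = (2601 + 2844) / 45 = 121
R = √121 = 11  ⇒  r_B = 11 − 6 = 5

rB=5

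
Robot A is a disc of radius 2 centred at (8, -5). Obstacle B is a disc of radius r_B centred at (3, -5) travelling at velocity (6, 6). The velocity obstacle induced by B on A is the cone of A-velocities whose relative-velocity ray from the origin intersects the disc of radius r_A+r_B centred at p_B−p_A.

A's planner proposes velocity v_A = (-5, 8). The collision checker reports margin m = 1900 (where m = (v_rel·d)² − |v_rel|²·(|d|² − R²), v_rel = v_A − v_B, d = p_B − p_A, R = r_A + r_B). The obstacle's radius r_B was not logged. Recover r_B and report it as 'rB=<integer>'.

m = 1900
d = (-5, 0);  v_rel = (-11, 2),  |v_rel|² = 125
v_rel×d = (-11)·(0) − (2)·(-5) = 10
since m = R²·125 − 10²:  R² = (100 + 1900) / 125 = 16
R = √16 = 4  ⇒  r_B = 4 − 2 = 2

rB=2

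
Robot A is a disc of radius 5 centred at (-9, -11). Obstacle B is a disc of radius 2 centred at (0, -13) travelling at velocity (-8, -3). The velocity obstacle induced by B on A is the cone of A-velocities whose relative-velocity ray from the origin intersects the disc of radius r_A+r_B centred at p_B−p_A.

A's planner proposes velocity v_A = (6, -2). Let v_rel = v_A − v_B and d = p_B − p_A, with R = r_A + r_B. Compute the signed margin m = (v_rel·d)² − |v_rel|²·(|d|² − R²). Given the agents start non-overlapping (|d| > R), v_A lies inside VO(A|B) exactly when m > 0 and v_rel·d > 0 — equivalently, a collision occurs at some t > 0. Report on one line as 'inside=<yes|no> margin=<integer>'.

d = (9, -2),  |d|² = 85;  R = 5+2 = 7,  c = 85−7² = 36
v_rel = (14, 1),  |v_rel|² = 197;  v_rel·d = (14)·(9) + (1)·(-2) = 124
197·t² − 248·t + 36 = 0  ⇒  m = 124² − 197·36 = 8284
m = 8284 > 0,  v_rel·d = 124 > 0  ⇒  inside

inside=yes margin=8284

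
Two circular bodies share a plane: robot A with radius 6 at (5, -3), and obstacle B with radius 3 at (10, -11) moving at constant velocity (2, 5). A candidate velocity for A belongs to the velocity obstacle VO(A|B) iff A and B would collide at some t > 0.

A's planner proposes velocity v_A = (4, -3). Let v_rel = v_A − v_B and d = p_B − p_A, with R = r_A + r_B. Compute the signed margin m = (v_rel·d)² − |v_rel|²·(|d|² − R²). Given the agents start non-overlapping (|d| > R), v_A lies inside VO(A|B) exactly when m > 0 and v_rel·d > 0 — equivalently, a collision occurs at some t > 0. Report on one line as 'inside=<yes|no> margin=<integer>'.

d = (5, -8),  |d|² = 89;  R = 6+3 = 9,  c = 89−9² = 8
v_rel = (2, -8),  |v_rel|² = 68;  v_rel·d = (2)·(5) + (-8)·(-8) = 74
68·t² − 148·t + 8 = 0  ⇒  m = 74² − 68·8 = 4932
m = 4932 > 0,  v_rel·d = 74 > 0  ⇒  inside

inside=yes margin=4932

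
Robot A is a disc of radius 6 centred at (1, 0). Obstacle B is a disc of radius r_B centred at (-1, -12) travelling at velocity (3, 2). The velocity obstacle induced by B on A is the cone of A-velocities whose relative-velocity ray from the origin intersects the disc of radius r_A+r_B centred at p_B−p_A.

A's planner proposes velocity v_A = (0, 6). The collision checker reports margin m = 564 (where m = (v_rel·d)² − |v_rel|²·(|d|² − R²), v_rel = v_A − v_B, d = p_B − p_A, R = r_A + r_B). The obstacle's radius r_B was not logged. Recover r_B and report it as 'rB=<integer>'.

m = 564
d = (-2, -12);  v_rel = (-3, 4),  |v_rel|² = 25
v_rel×d = (-3)·(-12) − (4)·(-2) = 44
since m = R²·25 − 44²:  R² = (1936 + 564) / 25 = 100
R = √100 = 10  ⇒  r_B = 10 − 6 = 4

rB=4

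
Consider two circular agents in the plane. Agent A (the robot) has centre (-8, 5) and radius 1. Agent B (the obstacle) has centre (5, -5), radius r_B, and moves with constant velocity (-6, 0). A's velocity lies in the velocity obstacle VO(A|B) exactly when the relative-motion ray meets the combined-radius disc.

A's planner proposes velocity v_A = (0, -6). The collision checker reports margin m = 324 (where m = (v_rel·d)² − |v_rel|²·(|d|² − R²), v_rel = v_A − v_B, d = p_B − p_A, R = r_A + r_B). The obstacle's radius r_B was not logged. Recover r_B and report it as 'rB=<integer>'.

m = 324
d = (13, -10);  v_rel = (6, -6),  |v_rel|² = 72
v_rel×d = (6)·(-10) − (-6)·(13) = 18
since m = R²·72 − 18²:  R² = (324 + 324) / 72 = 9
R = √9 = 3  ⇒  r_B = 3 − 1 = 2

rB=2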